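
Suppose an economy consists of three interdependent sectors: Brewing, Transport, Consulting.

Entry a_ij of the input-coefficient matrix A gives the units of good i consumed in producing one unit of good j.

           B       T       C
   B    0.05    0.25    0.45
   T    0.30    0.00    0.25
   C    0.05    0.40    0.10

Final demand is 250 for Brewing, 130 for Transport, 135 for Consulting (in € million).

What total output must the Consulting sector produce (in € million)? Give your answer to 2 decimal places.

I − A =
  [   0.95    -0.25    -0.45]
  [  -0.30     1.00    -0.25]
  [  -0.05    -0.40     0.90]
Cofactors of I−A, C_ij = (−1)^(i+j)·(minor ij) (rows/columns in the sector order above):
  C_11 = (1.00)(0.90) − (-0.25)(-0.40) = 0.8000
  C_12 = −[(-0.30)(0.90) − (-0.25)(-0.05)] = 0.2825
  C_13 = (-0.30)(-0.40) − (1.00)(-0.05) = 0.1700
  C_21 = −[(-0.25)(0.90) − (-0.45)(-0.40)] = 0.4050
  C_22 = (0.95)(0.90) − (-0.45)(-0.05) = 0.8325
  C_23 = −[(0.95)(-0.40) − (-0.25)(-0.05)] = 0.3925
  C_31 = (-0.25)(-0.25) − (-0.45)(1.00) = 0.5125
  C_32 = −[(0.95)(-0.25) − (-0.45)(-0.30)] = 0.3725
  C_33 = (0.95)(1.00) − (-0.25)(-0.30) = 0.8750
det(I−A) = Σ_j (I−A)_1j·C_1j = (0.95)(0.8000) + (-0.25)(0.2825) + (-0.45)(0.1700) = 0.612875
adj(I−A) = Cᵀ =
  [ 0.8000   0.4050   0.5125]
  [ 0.2825   0.8325   0.3725]
  [ 0.1700   0.3925   0.8750]
(I − A)⁻¹ = adj(I−A) / det(I−A) ≈
  [   1.3053     0.6608     0.8362]
  [   0.4609     1.3584     0.6078]
  [   0.2774     0.6404     1.4277]
x = (I − A)⁻¹ d = adj(I−A)·d / det(I−A), with det(I−A) = 0.612875:
  x_B = (0.8000·250 + 0.4050·130 + 0.5125·135) / 0.612875 = 321.8375 / 0.612875 ≈ 525.13
  x_T = (0.2825·250 + 0.8325·130 + 0.3725·135) / 0.612875 = 229.1375 / 0.612875 ≈ 373.87
  x_C = (0.1700·250 + 0.3925·130 + 0.8750·135) / 0.612875 = 211.65 / 0.612875 ≈ 345.34

x_C = 345.34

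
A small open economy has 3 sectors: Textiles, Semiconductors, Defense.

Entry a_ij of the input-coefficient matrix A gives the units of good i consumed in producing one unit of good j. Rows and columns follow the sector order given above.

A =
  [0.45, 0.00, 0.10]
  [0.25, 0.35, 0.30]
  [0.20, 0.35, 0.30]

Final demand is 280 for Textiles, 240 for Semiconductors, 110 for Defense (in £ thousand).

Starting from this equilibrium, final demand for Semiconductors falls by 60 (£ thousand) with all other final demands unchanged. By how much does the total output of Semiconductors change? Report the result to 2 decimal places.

I − A =
  [   0.55     0.00    -0.10]
  [  -0.25     0.65    -0.30]
  [  -0.20    -0.35     0.70]
Cofactors of I−A, C_ij = (−1)^(i+j)·(minor ij) (rows/columns in the sector order above):
  C_11 = (0.65)(0.70) − (-0.30)(-0.35) = 0.3500
  C_12 = −[(-0.25)(0.70) − (-0.30)(-0.20)] = 0.2350
  C_13 = (-0.25)(-0.35) − (0.65)(-0.20) = 0.2175
  C_21 = −[(0.00)(0.70) − (-0.10)(-0.35)] = 0.0350
  C_22 = (0.55)(0.70) − (-0.10)(-0.20) = 0.3650
  C_23 = −[(0.55)(-0.35) − (0.00)(-0.20)] = 0.1925
  C_31 = (0.00)(-0.30) − (-0.10)(0.65) = 0.0650
  C_32 = −[(0.55)(-0.30) − (-0.10)(-0.25)] = 0.1900
  C_33 = (0.55)(0.65) − (0.00)(-0.25) = 0.3575
det(I−A) = Σ_j (I−A)_1j·C_1j = (0.55)(0.3500) + (0.00)(0.2350) + (-0.10)(0.2175) = 0.17075
adj(I−A) = Cᵀ =
  [ 0.3500   0.0350   0.0650]
  [ 0.2350   0.3650   0.1900]
  [ 0.2175   0.1925   0.3575]
(I − A)⁻¹ = adj(I−A) / det(I−A) ≈
  [   2.0498     0.2050     0.3807]
  [   1.3763     2.1376     1.1127]
  [   1.2738     1.1274     2.0937]
Δx = (I − A)⁻¹ Δd with Δd having -60 in the Semiconductors component and 0 elsewhere.
So Δx_S = L_SS · (-60), where L_SS = adj(I−A)_SS / det(I−A) = 0.3650 / 0.17075.
Δx_S = 0.3650 × (-60) / 0.17075 = -21.90 / 0.17075 ≈ -128.26.

Δx_S = -128.26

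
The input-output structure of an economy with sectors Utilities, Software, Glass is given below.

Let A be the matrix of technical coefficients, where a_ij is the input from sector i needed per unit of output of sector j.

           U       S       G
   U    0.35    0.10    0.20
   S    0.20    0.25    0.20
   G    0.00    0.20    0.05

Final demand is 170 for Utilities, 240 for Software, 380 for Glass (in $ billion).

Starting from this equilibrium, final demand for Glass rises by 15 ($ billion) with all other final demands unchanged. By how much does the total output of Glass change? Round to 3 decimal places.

Δx_G = 17.098

I − A =
  [   0.65    -0.10    -0.20]
  [  -0.20     0.75    -0.20]
  [   0.00    -0.20     0.95]
Cofactors of I−A, C_ij = (−1)^(i+j)·(minor ij) (rows/columns in the sector order above):
  C_11 = (0.75)(0.95) − (-0.20)(-0.20) = 0.6725
  C_12 = −[(-0.20)(0.95) − (-0.20)(0.00)] = 0.1900
  C_13 = (-0.20)(-0.20) − (0.75)(0.00) = 0.0400
  C_21 = −[(-0.10)(0.95) − (-0.20)(-0.20)] = 0.1350
  C_22 = (0.65)(0.95) − (-0.20)(0.00) = 0.6175
  C_23 = −[(0.65)(-0.20) − (-0.10)(0.00)] = 0.1300
  C_31 = (-0.10)(-0.20) − (-0.20)(0.75) = 0.1700
  C_32 = −[(0.65)(-0.20) − (-0.20)(-0.20)] = 0.1700
  C_33 = (0.65)(0.75) − (-0.10)(-0.20) = 0.4675
det(I−A) = Σ_j (I−A)_1j·C_1j = (0.65)(0.6725) + (-0.10)(0.1900) + (-0.20)(0.0400) = 0.410125
adj(I−A) = Cᵀ =
  [ 0.6725   0.1350   0.1700]
  [ 0.1900   0.6175   0.1700]
  [ 0.0400   0.1300   0.4675]
(I − A)⁻¹ = adj(I−A) / det(I−A) ≈
  [   1.6397     0.3292     0.4145]
  [   0.4633     1.5056     0.4145]
  [   0.0975     0.3170     1.1399]
Δx = (I − A)⁻¹ Δd with Δd having +15 in the Glass component and 0 elsewhere.
So Δx_G = L_GG · (+15), where L_GG = adj(I−A)_GG / det(I−A) = 0.4675 / 0.410125.
Δx_G = 0.4675 × (+15) / 0.410125 = 7.0125 / 0.410125 ≈ 17.098.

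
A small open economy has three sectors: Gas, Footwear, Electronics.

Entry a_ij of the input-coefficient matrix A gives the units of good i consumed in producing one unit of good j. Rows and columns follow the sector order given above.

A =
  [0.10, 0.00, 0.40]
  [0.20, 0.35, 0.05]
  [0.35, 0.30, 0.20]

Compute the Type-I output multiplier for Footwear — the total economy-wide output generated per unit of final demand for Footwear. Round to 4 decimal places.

I − A =
  [   0.90     0.00    -0.40]
  [  -0.20     0.65    -0.05]
  [  -0.35    -0.30     0.80]
Cofactors of I−A, C_ij = (−1)^(i+j)·(minor ij) (rows/columns in the sector order above):
  C_11 = (0.65)(0.80) − (-0.05)(-0.30) = 0.5050
  C_12 = −[(-0.20)(0.80) − (-0.05)(-0.35)] = 0.1775
  C_13 = (-0.20)(-0.30) − (0.65)(-0.35) = 0.2875
  C_21 = −[(0.00)(0.80) − (-0.40)(-0.30)] = 0.1200
  C_22 = (0.90)(0.80) − (-0.40)(-0.35) = 0.5800
  C_23 = −[(0.90)(-0.30) − (0.00)(-0.35)] = 0.2700
  C_31 = (0.00)(-0.05) − (-0.40)(0.65) = 0.2600
  C_32 = −[(0.90)(-0.05) − (-0.40)(-0.20)] = 0.1250
  C_33 = (0.90)(0.65) − (0.00)(-0.20) = 0.5850
det(I−A) = Σ_j (I−A)_1j·C_1j = (0.90)(0.5050) + (0.00)(0.1775) + (-0.40)(0.2875) = 0.3395
adj(I−A) = Cᵀ =
  [ 0.5050   0.1200   0.2600]
  [ 0.1775   0.5800   0.1250]
  [ 0.2875   0.2700   0.5850]
(I − A)⁻¹ = adj(I−A) / det(I−A) ≈
  [   1.48748     0.35346     0.76583]
  [   0.52283     1.70839     0.36819]
  [   0.84683     0.79529     1.72312]
The output multiplier for sector j is the column-j sum of the Leontief inverse (I − A)⁻¹ = adj(I−A) / det(I−A).
Column 2 of adj(I−A): (0.1200, 0.5800, 0.2700); det(I−A) = 0.3395.
m_2 = (0.1200 + 0.5800 + 0.2700) / 0.3395 = 0.97 / 0.3395 ≈ 2.8571.

m_2 = 2.8571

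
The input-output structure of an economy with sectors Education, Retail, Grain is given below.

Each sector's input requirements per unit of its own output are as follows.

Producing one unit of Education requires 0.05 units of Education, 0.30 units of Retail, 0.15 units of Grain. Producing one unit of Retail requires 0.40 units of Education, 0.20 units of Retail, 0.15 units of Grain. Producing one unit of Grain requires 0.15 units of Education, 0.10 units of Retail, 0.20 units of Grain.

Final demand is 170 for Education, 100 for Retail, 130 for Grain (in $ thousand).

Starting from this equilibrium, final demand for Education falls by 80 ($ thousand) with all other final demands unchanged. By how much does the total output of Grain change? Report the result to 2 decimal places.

Δx_G = -28.27

I − A =
  [   0.95    -0.40    -0.15]
  [  -0.30     0.80    -0.10]
  [  -0.15    -0.15     0.80]
Cofactors of I−A, C_ij = (−1)^(i+j)·(minor ij) (rows/columns in the sector order above):
  C_11 = (0.80)(0.80) − (-0.10)(-0.15) = 0.6250
  C_12 = −[(-0.30)(0.80) − (-0.10)(-0.15)] = 0.2550
  C_13 = (-0.30)(-0.15) − (0.80)(-0.15) = 0.1650
  C_21 = −[(-0.40)(0.80) − (-0.15)(-0.15)] = 0.3425
  C_22 = (0.95)(0.80) − (-0.15)(-0.15) = 0.7375
  C_23 = −[(0.95)(-0.15) − (-0.40)(-0.15)] = 0.2025
  C_31 = (-0.40)(-0.10) − (-0.15)(0.80) = 0.1600
  C_32 = −[(0.95)(-0.10) − (-0.15)(-0.30)] = 0.1400
  C_33 = (0.95)(0.80) − (-0.40)(-0.30) = 0.6400
det(I−A) = Σ_j (I−A)_1j·C_1j = (0.95)(0.6250) + (-0.40)(0.2550) + (-0.15)(0.1650) = 0.4670
adj(I−A) = Cᵀ =
  [ 0.6250   0.3425   0.1600]
  [ 0.2550   0.7375   0.1400]
  [ 0.1650   0.2025   0.6400]
(I − A)⁻¹ = adj(I−A) / det(I−A) ≈
  [   1.3383     0.7334     0.3426]
  [   0.5460     1.5792     0.2998]
  [   0.3533     0.4336     1.3704]
Δx = (I − A)⁻¹ Δd with Δd having -80 in the Education component and 0 elsewhere.
So Δx_G = L_GE · (-80), where L_GE = adj(I−A)_GE / det(I−A) = 0.1650 / 0.4670.
Δx_G = 0.1650 × (-80) / 0.4670 = -13.20 / 0.4670 ≈ -28.27.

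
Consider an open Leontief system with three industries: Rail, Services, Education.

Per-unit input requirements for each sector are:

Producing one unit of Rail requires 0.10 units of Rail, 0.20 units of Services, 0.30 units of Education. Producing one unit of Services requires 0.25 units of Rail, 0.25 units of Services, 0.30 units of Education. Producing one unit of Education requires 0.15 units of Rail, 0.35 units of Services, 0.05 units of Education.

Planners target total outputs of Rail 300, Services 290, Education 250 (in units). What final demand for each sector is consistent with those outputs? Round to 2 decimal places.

d_R = 160.00, d_S = 70.00, d_E = 60.50

I − A =
  [   0.90    -0.25    -0.15]
  [  -0.20     0.75    -0.35]
  [  -0.30    -0.30     0.95]
d = (I − A) x:
  d_R = (+0.90)·300 + (-0.25)·290 + (-0.15)·250 = 160.00
  d_S = (-0.20)·300 + (+0.75)·290 + (-0.35)·250 = 70.00
  d_E = (-0.30)·300 + (-0.30)·290 + (+0.95)·250 = 60.50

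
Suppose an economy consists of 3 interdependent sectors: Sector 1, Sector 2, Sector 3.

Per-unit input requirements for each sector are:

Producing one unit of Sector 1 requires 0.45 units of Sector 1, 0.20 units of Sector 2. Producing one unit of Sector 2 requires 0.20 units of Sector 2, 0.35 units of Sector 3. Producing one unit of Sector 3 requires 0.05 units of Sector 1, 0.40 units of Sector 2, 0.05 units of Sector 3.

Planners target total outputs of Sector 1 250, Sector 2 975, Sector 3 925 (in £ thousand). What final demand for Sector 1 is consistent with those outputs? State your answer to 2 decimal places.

d_1 = 91.25

I − A =
  [   0.55     0.00    -0.05]
  [  -0.20     0.80    -0.40]
  [   0.00    -0.35     0.95]
d = (I − A) x:
  d_1 = (+0.55)·250 + (+0.00)·975 + (-0.05)·925 = 91.25
  d_2 = (-0.20)·250 + (+0.80)·975 + (-0.40)·925 = 360.00
  d_3 = (+0.00)·250 + (-0.35)·975 + (+0.95)·925 = 537.50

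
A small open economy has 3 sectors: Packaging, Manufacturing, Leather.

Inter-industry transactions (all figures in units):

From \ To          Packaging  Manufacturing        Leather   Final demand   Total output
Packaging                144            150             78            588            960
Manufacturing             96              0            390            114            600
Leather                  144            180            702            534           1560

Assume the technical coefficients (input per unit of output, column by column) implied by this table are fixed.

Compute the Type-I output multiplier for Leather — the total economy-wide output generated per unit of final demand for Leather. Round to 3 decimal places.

m_3 = 3.108

Technical coefficients a_ij = z_ij / X_j:
  a_11 = 144/960 = 0.15, a_21 = 96/960 = 0.10, a_31 = 144/960 = 0.15
  a_12 = 150/600 = 0.25, a_22 = 0/600 = 0.00, a_32 = 180/600 = 0.30
  a_13 = 78/1560 = 0.05, a_23 = 390/1560 = 0.25, a_33 = 702/1560 = 0.45
I − A =
  [   0.85    -0.25    -0.05]
  [  -0.10     1.00    -0.25]
  [  -0.15    -0.30     0.55]
Cofactors of I−A, C_ij = (−1)^(i+j)·(minor ij) (rows/columns in the sector order above):
  C_11 = (1.00)(0.55) − (-0.25)(-0.30) = 0.4750
  C_12 = −[(-0.10)(0.55) − (-0.25)(-0.15)] = 0.0925
  C_13 = (-0.10)(-0.30) − (1.00)(-0.15) = 0.1800
  C_21 = −[(-0.25)(0.55) − (-0.05)(-0.30)] = 0.1525
  C_22 = (0.85)(0.55) − (-0.05)(-0.15) = 0.4600
  C_23 = −[(0.85)(-0.30) − (-0.25)(-0.15)] = 0.2925
  C_31 = (-0.25)(-0.25) − (-0.05)(1.00) = 0.1125
  C_32 = −[(0.85)(-0.25) − (-0.05)(-0.10)] = 0.2175
  C_33 = (0.85)(1.00) − (-0.25)(-0.10) = 0.8250
det(I−A) = Σ_j (I−A)_1j·C_1j = (0.85)(0.4750) + (-0.25)(0.0925) + (-0.05)(0.1800) = 0.371625
adj(I−A) = Cᵀ =
  [ 0.4750   0.1525   0.1125]
  [ 0.0925   0.4600   0.2175]
  [ 0.1800   0.2925   0.8250]
(I − A)⁻¹ = adj(I−A) / det(I−A) ≈
  [   1.2782     0.4104     0.3027]
  [   0.2489     1.2378     0.5853]
  [   0.4844     0.7871     2.2200]
The output multiplier for sector j is the column-j sum of the Leontief inverse (I − A)⁻¹ = adj(I−A) / det(I−A).
Column 3 of adj(I−A): (0.1125, 0.2175, 0.8250); det(I−A) = 0.371625.
m_3 = (0.1125 + 0.2175 + 0.8250) / 0.371625 = 1.155 / 0.371625 ≈ 3.108.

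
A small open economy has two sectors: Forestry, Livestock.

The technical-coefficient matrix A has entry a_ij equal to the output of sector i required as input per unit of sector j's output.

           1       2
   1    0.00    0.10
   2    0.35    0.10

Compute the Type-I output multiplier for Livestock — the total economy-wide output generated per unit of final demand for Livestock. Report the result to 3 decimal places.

I − A =
  [   1.00    -0.10]
  [  -0.35     0.90]
det(I−A) = (1.00)(0.90) − (-0.10)(-0.35) = 0.8650
adj(I−A) = [[0.90, 0.10], [0.35, 1.00]]
(I − A)⁻¹ = adj(I−A) / det(I−A) ≈
  [   1.0405     0.1156]
  [   0.4046     1.1561]
The output multiplier for sector j is the column-j sum of the Leontief inverse (I − A)⁻¹ = adj(I−A) / det(I−A).
Column 2 of adj(I−A): (0.10, 1.00); det(I−A) = 0.8650.
m_2 = (0.10 + 1.00) / 0.8650 = 1.10 / 0.8650 ≈ 1.272.

m_2 = 1.272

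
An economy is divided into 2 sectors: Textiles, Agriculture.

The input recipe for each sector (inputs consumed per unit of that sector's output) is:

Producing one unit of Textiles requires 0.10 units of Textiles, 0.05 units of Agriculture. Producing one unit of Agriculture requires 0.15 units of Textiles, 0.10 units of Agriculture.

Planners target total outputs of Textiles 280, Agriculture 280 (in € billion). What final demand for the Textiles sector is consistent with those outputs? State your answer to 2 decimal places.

d_1 = 210.00

I − A =
  [   0.90    -0.15]
  [  -0.05     0.90]
d = (I − A) x:
  d_1 = (+0.90)·280 + (-0.15)·280 = 210.00
  d_2 = (-0.05)·280 + (+0.90)·280 = 238.00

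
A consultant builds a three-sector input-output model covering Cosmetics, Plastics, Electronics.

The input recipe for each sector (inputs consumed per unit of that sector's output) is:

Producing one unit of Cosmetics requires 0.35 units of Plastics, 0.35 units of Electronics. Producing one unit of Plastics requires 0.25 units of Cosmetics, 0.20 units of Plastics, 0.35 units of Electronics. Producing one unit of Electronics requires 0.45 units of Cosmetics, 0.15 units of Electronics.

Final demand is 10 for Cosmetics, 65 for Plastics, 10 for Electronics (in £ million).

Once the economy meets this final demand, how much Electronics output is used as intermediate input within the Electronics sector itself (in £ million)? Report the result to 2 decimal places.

z_EE = 13.99

I − A =
  [   1.00    -0.25    -0.45]
  [  -0.35     0.80     0.00]
  [  -0.35    -0.35     0.85]
Cofactors of I−A, C_ij = (−1)^(i+j)·(minor ij) (rows/columns in the sector order above):
  C_11 = (0.80)(0.85) − (0.00)(-0.35) = 0.6800
  C_12 = −[(-0.35)(0.85) − (0.00)(-0.35)] = 0.2975
  C_13 = (-0.35)(-0.35) − (0.80)(-0.35) = 0.4025
  C_21 = −[(-0.25)(0.85) − (-0.45)(-0.35)] = 0.3700
  C_22 = (1.00)(0.85) − (-0.45)(-0.35) = 0.6925
  C_23 = −[(1.00)(-0.35) − (-0.25)(-0.35)] = 0.4375
  C_31 = (-0.25)(0.00) − (-0.45)(0.80) = 0.3600
  C_32 = −[(1.00)(0.00) − (-0.45)(-0.35)] = 0.1575
  C_33 = (1.00)(0.80) − (-0.25)(-0.35) = 0.7125
det(I−A) = Σ_j (I−A)_1j·C_1j = (1.00)(0.6800) + (-0.25)(0.2975) + (-0.45)(0.4025) = 0.4245
adj(I−A) = Cᵀ =
  [ 0.6800   0.3700   0.3600]
  [ 0.2975   0.6925   0.1575]
  [ 0.4025   0.4375   0.7125]
(I − A)⁻¹ = adj(I−A) / det(I−A) ≈
  [   1.6019     0.8716     0.8481]
  [   0.7008     1.6313     0.3710]
  [   0.9482     1.0306     1.6784]
First solve x = (I − A)⁻¹ d = adj(I−A)·d / det(I−A); in particular x_E = (0.4025·10 + 0.4375·65 + 0.7125·10) / 0.4245 = 39.5875 / 0.4245 ≈ 93.2568.
Intermediate flow from E to E: z_EE = a_EE · x_E = 0.15 × 39.5875 / 0.4245 = 5.938125 / 0.4245 ≈ 13.99.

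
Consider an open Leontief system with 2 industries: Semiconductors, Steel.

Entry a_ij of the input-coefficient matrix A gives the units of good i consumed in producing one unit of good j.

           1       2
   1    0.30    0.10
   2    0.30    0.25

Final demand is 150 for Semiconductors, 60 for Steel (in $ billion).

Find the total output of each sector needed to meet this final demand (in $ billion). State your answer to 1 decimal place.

x_1 = 239.4, x_2 = 175.8

I − A =
  [   0.70    -0.10]
  [  -0.30     0.75]
det(I−A) = (0.70)(0.75) − (-0.10)(-0.30) = 0.4950
adj(I−A) = [[0.75, 0.10], [0.30, 0.70]]
(I − A)⁻¹ = adj(I−A) / det(I−A) ≈
  [   1.5152     0.2020]
  [   0.6061     1.4141]
x = (I − A)⁻¹ d = adj(I−A)·d / det(I−A), with det(I−A) = 0.4950:
  x_1 = (0.75·150 + 0.10·60) / 0.4950 = 118.50 / 0.4950 ≈ 239.4
  x_2 = (0.30·150 + 0.70·60) / 0.4950 = 87.00 / 0.4950 ≈ 175.8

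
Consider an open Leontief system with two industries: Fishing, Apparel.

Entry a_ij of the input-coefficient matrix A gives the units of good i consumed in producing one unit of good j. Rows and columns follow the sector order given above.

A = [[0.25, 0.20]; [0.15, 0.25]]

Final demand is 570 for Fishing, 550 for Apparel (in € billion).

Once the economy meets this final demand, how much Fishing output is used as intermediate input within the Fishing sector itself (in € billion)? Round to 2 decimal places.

z_11 = 252.35

I − A =
  [   0.75    -0.20]
  [  -0.15     0.75]
det(I−A) = (0.75)(0.75) − (-0.20)(-0.15) = 0.5325
adj(I−A) = [[0.75, 0.20], [0.15, 0.75]]
(I − A)⁻¹ = adj(I−A) / det(I−A) ≈
  [   1.4085     0.3756]
  [   0.2817     1.4085]
First solve x = (I − A)⁻¹ d = adj(I−A)·d / det(I−A); in particular x_1 = (0.75·570 + 0.20·550) / 0.5325 = 537.50 / 0.5325 ≈ 1009.3897.
Intermediate flow from 1 to 1: z_11 = a_11 · x_1 = 0.25 × 537.50 / 0.5325 = 134.375 / 0.5325 ≈ 252.35.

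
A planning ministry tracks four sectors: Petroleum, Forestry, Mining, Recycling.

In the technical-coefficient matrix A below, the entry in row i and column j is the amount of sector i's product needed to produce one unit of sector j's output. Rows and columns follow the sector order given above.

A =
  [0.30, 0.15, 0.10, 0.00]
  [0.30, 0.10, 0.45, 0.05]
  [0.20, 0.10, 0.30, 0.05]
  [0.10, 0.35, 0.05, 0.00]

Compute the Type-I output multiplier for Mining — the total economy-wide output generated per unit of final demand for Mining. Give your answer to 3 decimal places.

I − A =
  [   0.70    -0.15    -0.10     0.00]
  [  -0.30     0.90    -0.45    -0.05]
  [  -0.20    -0.10     0.70    -0.05]
  [  -0.10    -0.35    -0.05     1.00]
Compute the cofactors C_ij = (−1)^(i+j)·(3×3 minor ij) of I−A; the adjugate is their transpose:
adj(I−A) = Cᵀ =
  [ 0.562375   0.116375   0.156125   0.013625]
  [ 0.305500   0.467750   0.347250   0.040750]
  [ 0.216750   0.113000   0.572000   0.034250]
  [ 0.174000   0.181000   0.165750   0.343500]
det(I−A) = Σ_j (I−A)_1j·C_1j = (0.70)(0.562375) + (-0.15)(0.305500) + (-0.10)(0.216750) + (0.00)(0.174000) = 0.3261625
(I − A)⁻¹ = adj(I−A) / det(I−A) ≈
  [   1.7242     0.3568     0.4787     0.0418]
  [   0.9366     1.4341     1.0647     0.1249]
  [   0.6645     0.3465     1.7537     0.1050]
  [   0.5335     0.5549     0.5082     1.0532]
The output multiplier for sector j is the column-j sum of the Leontief inverse (I − A)⁻¹ = adj(I−A) / det(I−A).
Column M of adj(I−A): (0.156125, 0.347250, 0.572000, 0.165750); det(I−A) = 0.3261625.
m_M = (0.156125 + 0.347250 + 0.572000 + 0.165750) / 0.3261625 = 1.241125 / 0.3261625 ≈ 3.805.

m_M = 3.805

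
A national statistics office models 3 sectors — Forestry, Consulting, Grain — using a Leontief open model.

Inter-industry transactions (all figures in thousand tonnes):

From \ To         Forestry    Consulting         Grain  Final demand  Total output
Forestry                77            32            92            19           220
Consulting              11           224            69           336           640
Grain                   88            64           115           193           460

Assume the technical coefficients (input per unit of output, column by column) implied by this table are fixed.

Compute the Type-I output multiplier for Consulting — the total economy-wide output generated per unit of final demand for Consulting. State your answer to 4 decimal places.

Technical coefficients a_ij = z_ij / X_j:
  a_FF = 77/220 = 0.35, a_CF = 11/220 = 0.05, a_GF = 88/220 = 0.40
  a_FC = 32/640 = 0.05, a_CC = 224/640 = 0.35, a_GC = 64/640 = 0.10
  a_FG = 92/460 = 0.20, a_CG = 69/460 = 0.15, a_GG = 115/460 = 0.25
I − A =
  [   0.65    -0.05    -0.20]
  [  -0.05     0.65    -0.15]
  [  -0.40    -0.10     0.75]
Cofactors of I−A, C_ij = (−1)^(i+j)·(minor ij) (rows/columns in the sector order above):
  C_11 = (0.65)(0.75) − (-0.15)(-0.10) = 0.4725
  C_12 = −[(-0.05)(0.75) − (-0.15)(-0.40)] = 0.0975
  C_13 = (-0.05)(-0.10) − (0.65)(-0.40) = 0.2650
  C_21 = −[(-0.05)(0.75) − (-0.20)(-0.10)] = 0.0575
  C_22 = (0.65)(0.75) − (-0.20)(-0.40) = 0.4075
  C_23 = −[(0.65)(-0.10) − (-0.05)(-0.40)] = 0.0850
  C_31 = (-0.05)(-0.15) − (-0.20)(0.65) = 0.1375
  C_32 = −[(0.65)(-0.15) − (-0.20)(-0.05)] = 0.1075
  C_33 = (0.65)(0.65) − (-0.05)(-0.05) = 0.4200
det(I−A) = Σ_j (I−A)_1j·C_1j = (0.65)(0.4725) + (-0.05)(0.0975) + (-0.20)(0.2650) = 0.24925
adj(I−A) = Cᵀ =
  [ 0.4725   0.0575   0.1375]
  [ 0.0975   0.4075   0.1075]
  [ 0.2650   0.0850   0.4200]
(I − A)⁻¹ = adj(I−A) / det(I−A) ≈
  [   1.89569     0.23069     0.55165]
  [   0.39117     1.63490     0.43129]
  [   1.06319     0.34102     1.68506]
The output multiplier for sector j is the column-j sum of the Leontief inverse (I − A)⁻¹ = adj(I−A) / det(I−A).
Column C of adj(I−A): (0.0575, 0.4075, 0.0850); det(I−A) = 0.24925.
m_C = (0.0575 + 0.4075 + 0.0850) / 0.24925 = 0.55 / 0.24925 ≈ 2.2066.

m_C = 2.2066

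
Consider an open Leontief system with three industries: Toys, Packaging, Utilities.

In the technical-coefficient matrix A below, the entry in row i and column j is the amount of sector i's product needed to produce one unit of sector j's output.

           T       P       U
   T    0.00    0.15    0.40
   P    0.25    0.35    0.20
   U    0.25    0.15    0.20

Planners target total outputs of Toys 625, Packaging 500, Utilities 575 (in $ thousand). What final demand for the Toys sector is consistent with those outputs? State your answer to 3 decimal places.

d_T = 320.000

I − A =
  [   1.00    -0.15    -0.40]
  [  -0.25     0.65    -0.20]
  [  -0.25    -0.15     0.80]
d = (I − A) x:
  d_T = (+1.00)·625 + (-0.15)·500 + (-0.40)·575 = 320.000
  d_P = (-0.25)·625 + (+0.65)·500 + (-0.20)·575 = 53.750
  d_U = (-0.25)·625 + (-0.15)·500 + (+0.80)·575 = 228.750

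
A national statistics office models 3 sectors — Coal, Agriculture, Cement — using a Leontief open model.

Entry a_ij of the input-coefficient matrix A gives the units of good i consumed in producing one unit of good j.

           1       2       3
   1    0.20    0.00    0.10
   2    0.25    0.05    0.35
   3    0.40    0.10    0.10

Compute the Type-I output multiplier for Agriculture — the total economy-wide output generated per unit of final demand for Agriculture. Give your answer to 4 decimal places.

m_2 = 1.2510

I − A =
  [   0.80     0.00    -0.10]
  [  -0.25     0.95    -0.35]
  [  -0.40    -0.10     0.90]
Cofactors of I−A, C_ij = (−1)^(i+j)·(minor ij) (rows/columns in the sector order above):
  C_11 = (0.95)(0.90) − (-0.35)(-0.10) = 0.8200
  C_12 = −[(-0.25)(0.90) − (-0.35)(-0.40)] = 0.3650
  C_13 = (-0.25)(-0.10) − (0.95)(-0.40) = 0.4050
  C_21 = −[(0.00)(0.90) − (-0.10)(-0.10)] = 0.0100
  C_22 = (0.80)(0.90) − (-0.10)(-0.40) = 0.6800
  C_23 = −[(0.80)(-0.10) − (0.00)(-0.40)] = 0.0800
  C_31 = (0.00)(-0.35) − (-0.10)(0.95) = 0.0950
  C_32 = −[(0.80)(-0.35) − (-0.10)(-0.25)] = 0.3050
  C_33 = (0.80)(0.95) − (0.00)(-0.25) = 0.7600
det(I−A) = Σ_j (I−A)_1j·C_1j = (0.80)(0.8200) + (0.00)(0.3650) + (-0.10)(0.4050) = 0.6155
adj(I−A) = Cᵀ =
  [ 0.8200   0.0100   0.0950]
  [ 0.3650   0.6800   0.3050]
  [ 0.4050   0.0800   0.7600]
(I − A)⁻¹ = adj(I−A) / det(I−A) ≈
  [   1.33225     0.01625     0.15435]
  [   0.59301     1.10479     0.49553]
  [   0.65800     0.12998     1.23477]
The output multiplier for sector j is the column-j sum of the Leontief inverse (I − A)⁻¹ = adj(I−A) / det(I−A).
Column 2 of adj(I−A): (0.0100, 0.6800, 0.0800); det(I−A) = 0.6155.
m_2 = (0.0100 + 0.6800 + 0.0800) / 0.6155 = 0.77 / 0.6155 ≈ 1.2510.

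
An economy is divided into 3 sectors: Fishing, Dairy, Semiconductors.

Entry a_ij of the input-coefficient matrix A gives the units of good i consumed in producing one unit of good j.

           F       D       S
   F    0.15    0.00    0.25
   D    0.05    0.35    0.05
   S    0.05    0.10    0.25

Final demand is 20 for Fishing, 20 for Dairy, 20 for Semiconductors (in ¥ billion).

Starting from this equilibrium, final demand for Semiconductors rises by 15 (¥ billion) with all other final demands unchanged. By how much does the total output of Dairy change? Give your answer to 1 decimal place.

Δx_D = 2.1

I − A =
  [   0.85     0.00    -0.25]
  [  -0.05     0.65    -0.05]
  [  -0.05    -0.10     0.75]
Cofactors of I−A, C_ij = (−1)^(i+j)·(minor ij) (rows/columns in the sector order above):
  C_11 = (0.65)(0.75) − (-0.05)(-0.10) = 0.4825
  C_12 = −[(-0.05)(0.75) − (-0.05)(-0.05)] = 0.0400
  C_13 = (-0.05)(-0.10) − (0.65)(-0.05) = 0.0375
  C_21 = −[(0.00)(0.75) − (-0.25)(-0.10)] = 0.0250
  C_22 = (0.85)(0.75) − (-0.25)(-0.05) = 0.6250
  C_23 = −[(0.85)(-0.10) − (0.00)(-0.05)] = 0.0850
  C_31 = (0.00)(-0.05) − (-0.25)(0.65) = 0.1625
  C_32 = −[(0.85)(-0.05) − (-0.25)(-0.05)] = 0.0550
  C_33 = (0.85)(0.65) − (0.00)(-0.05) = 0.5525
det(I−A) = Σ_j (I−A)_1j·C_1j = (0.85)(0.4825) + (0.00)(0.0400) + (-0.25)(0.0375) = 0.40075
adj(I−A) = Cᵀ =
  [ 0.4825   0.0250   0.1625]
  [ 0.0400   0.6250   0.0550]
  [ 0.0375   0.0850   0.5525]
(I − A)⁻¹ = adj(I−A) / det(I−A) ≈
  [   1.2040     0.0624     0.4055]
  [   0.0998     1.5596     0.1372]
  [   0.0936     0.2121     1.3787]
Δx = (I − A)⁻¹ Δd with Δd having +15 in the Semiconductors component and 0 elsewhere.
So Δx_D = L_DS · (+15), where L_DS = adj(I−A)_DS / det(I−A) = 0.0550 / 0.40075.
Δx_D = 0.0550 × (+15) / 0.40075 = 0.825 / 0.40075 ≈ 2.1.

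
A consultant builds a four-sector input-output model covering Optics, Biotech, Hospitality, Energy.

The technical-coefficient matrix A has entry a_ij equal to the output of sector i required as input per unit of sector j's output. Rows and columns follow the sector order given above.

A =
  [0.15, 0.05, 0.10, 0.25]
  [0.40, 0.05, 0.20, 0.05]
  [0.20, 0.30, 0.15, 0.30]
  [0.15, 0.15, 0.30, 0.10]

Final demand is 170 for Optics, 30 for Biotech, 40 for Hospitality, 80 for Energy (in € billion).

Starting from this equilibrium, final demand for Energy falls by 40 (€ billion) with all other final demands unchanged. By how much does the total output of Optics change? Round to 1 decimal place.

Δx_O = -24.2

I − A =
  [   0.85    -0.05    -0.10    -0.25]
  [  -0.40     0.95    -0.20    -0.05]
  [  -0.20    -0.30     0.85    -0.30]
  [  -0.15    -0.15    -0.30     0.90]
Compute the cofactors C_ij = (−1)^(i+j)·(3×3 minor ij) of I−A; the adjugate is their transpose:
adj(I−A) = Cᵀ =
  [ 0.567375   0.119625   0.173250   0.222000]
  [ 0.324375   0.504375   0.225000   0.193125]
  [ 0.340500   0.275250   0.651375   0.327000]
  [ 0.262125   0.195750   0.283500   0.585375]
det(I−A) = Σ_j (I−A)_1j·C_1j = (0.85)(0.567375) + (-0.05)(0.324375) + (-0.10)(0.340500) + (-0.25)(0.262125) = 0.36646875
(I − A)⁻¹ = adj(I−A) / det(I−A) ≈
  [   1.5482     0.3264     0.4728     0.6058]
  [   0.8851     1.3763     0.6140     0.5270]
  [   0.9291     0.7511     1.7774     0.8923]
  [   0.7153     0.5342     0.7736     1.5973]
Δx = (I − A)⁻¹ Δd with Δd having -40 in the Energy component and 0 elsewhere.
So Δx_O = L_OE · (-40), where L_OE = adj(I−A)_OE / det(I−A) = 0.222000 / 0.36646875.
Δx_O = 0.222000 × (-40) / 0.36646875 = -8.88 / 0.36646875 ≈ -24.2.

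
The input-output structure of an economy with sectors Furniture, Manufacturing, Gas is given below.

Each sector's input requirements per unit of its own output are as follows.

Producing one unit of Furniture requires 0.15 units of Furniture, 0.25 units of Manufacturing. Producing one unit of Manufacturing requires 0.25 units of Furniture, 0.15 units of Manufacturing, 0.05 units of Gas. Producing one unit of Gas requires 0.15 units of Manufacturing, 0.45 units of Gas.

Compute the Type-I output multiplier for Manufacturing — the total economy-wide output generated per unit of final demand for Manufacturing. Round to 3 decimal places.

I − A =
  [   0.85    -0.25     0.00]
  [  -0.25     0.85    -0.15]
  [   0.00    -0.05     0.55]
Cofactors of I−A, C_ij = (−1)^(i+j)·(minor ij) (rows/columns in the sector order above):
  C_11 = (0.85)(0.55) − (-0.15)(-0.05) = 0.4600
  C_12 = −[(-0.25)(0.55) − (-0.15)(0.00)] = 0.1375
  C_13 = (-0.25)(-0.05) − (0.85)(0.00) = 0.0125
  C_21 = −[(-0.25)(0.55) − (0.00)(-0.05)] = 0.1375
  C_22 = (0.85)(0.55) − (0.00)(0.00) = 0.4675
  C_23 = −[(0.85)(-0.05) − (-0.25)(0.00)] = 0.0425
  C_31 = (-0.25)(-0.15) − (0.00)(0.85) = 0.0375
  C_32 = −[(0.85)(-0.15) − (0.00)(-0.25)] = 0.1275
  C_33 = (0.85)(0.85) − (-0.25)(-0.25) = 0.6600
det(I−A) = Σ_j (I−A)_1j·C_1j = (0.85)(0.4600) + (-0.25)(0.1375) + (0.00)(0.0125) = 0.356625
adj(I−A) = Cᵀ =
  [ 0.4600   0.1375   0.0375]
  [ 0.1375   0.4675   0.1275]
  [ 0.0125   0.0425   0.6600]
(I − A)⁻¹ = adj(I−A) / det(I−A) ≈
  [   1.2899     0.3856     0.1052]
  [   0.3856     1.3109     0.3575]
  [   0.0351     0.1192     1.8507]
The output multiplier for sector j is the column-j sum of the Leontief inverse (I − A)⁻¹ = adj(I−A) / det(I−A).
Column M of adj(I−A): (0.1375, 0.4675, 0.0425); det(I−A) = 0.356625.
m_M = (0.1375 + 0.4675 + 0.0425) / 0.356625 = 0.6475 / 0.356625 ≈ 1.816.

m_M = 1.816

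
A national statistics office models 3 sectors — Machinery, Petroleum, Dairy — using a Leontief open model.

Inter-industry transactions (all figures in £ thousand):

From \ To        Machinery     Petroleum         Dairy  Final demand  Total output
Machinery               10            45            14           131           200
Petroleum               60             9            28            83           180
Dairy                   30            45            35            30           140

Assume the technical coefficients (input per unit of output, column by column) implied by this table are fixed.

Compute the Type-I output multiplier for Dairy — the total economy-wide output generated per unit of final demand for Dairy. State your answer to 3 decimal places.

Technical coefficients a_ij = z_ij / X_j:
  a_MM = 10/200 = 0.05, a_PM = 60/200 = 0.30, a_DM = 30/200 = 0.15
  a_MP = 45/180 = 0.25, a_PP = 9/180 = 0.05, a_DP = 45/180 = 0.25
  a_MD = 14/140 = 0.10, a_PD = 28/140 = 0.20, a_DD = 35/140 = 0.25
I − A =
  [   0.95    -0.25    -0.10]
  [  -0.30     0.95    -0.20]
  [  -0.15    -0.25     0.75]
Cofactors of I−A, C_ij = (−1)^(i+j)·(minor ij) (rows/columns in the sector order above):
  C_11 = (0.95)(0.75) − (-0.20)(-0.25) = 0.6625
  C_12 = −[(-0.30)(0.75) − (-0.20)(-0.15)] = 0.2550
  C_13 = (-0.30)(-0.25) − (0.95)(-0.15) = 0.2175
  C_21 = −[(-0.25)(0.75) − (-0.10)(-0.25)] = 0.2125
  C_22 = (0.95)(0.75) − (-0.10)(-0.15) = 0.6975
  C_23 = −[(0.95)(-0.25) − (-0.25)(-0.15)] = 0.2750
  C_31 = (-0.25)(-0.20) − (-0.10)(0.95) = 0.1450
  C_32 = −[(0.95)(-0.20) − (-0.10)(-0.30)] = 0.2200
  C_33 = (0.95)(0.95) − (-0.25)(-0.30) = 0.8275
det(I−A) = Σ_j (I−A)_1j·C_1j = (0.95)(0.6625) + (-0.25)(0.2550) + (-0.10)(0.2175) = 0.543875
adj(I−A) = Cᵀ =
  [ 0.6625   0.2125   0.1450]
  [ 0.2550   0.6975   0.2200]
  [ 0.2175   0.2750   0.8275]
(I − A)⁻¹ = adj(I−A) / det(I−A) ≈
  [   1.2181     0.3907     0.2666]
  [   0.4689     1.2825     0.4045]
  [   0.3999     0.5056     1.5215]
The output multiplier for sector j is the column-j sum of the Leontief inverse (I − A)⁻¹ = adj(I−A) / det(I−A).
Column D of adj(I−A): (0.1450, 0.2200, 0.8275); det(I−A) = 0.543875.
m_D = (0.1450 + 0.2200 + 0.8275) / 0.543875 = 1.1925 / 0.543875 ≈ 2.193.

m_D = 2.193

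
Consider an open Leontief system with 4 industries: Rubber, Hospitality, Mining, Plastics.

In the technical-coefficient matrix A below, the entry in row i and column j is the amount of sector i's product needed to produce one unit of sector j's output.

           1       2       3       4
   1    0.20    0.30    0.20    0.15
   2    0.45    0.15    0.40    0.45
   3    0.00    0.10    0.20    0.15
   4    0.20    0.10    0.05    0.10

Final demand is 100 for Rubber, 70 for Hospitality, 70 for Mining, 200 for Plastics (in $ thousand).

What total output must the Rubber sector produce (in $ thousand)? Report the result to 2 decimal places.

x_1 = 543.97

I − A =
  [   0.80    -0.30    -0.20    -0.15]
  [  -0.45     0.85    -0.40    -0.45]
  [   0.00    -0.10     0.80    -0.15]
  [  -0.20    -0.10    -0.05     0.90]
Compute the cofactors C_ij = (−1)^(i+j)·(3×3 minor ij) of I−A; the adjugate is their transpose:
adj(I−A) = Cᵀ =
  [ 0.525375   0.247500   0.271125   0.256500]
  [ 0.404625   0.540000   0.396375   0.403500]
  [ 0.081750   0.090000   0.395250   0.124500]
  [ 0.166250   0.120000   0.126250   0.395000]
det(I−A) = Σ_j (I−A)_1j·C_1j = (0.80)(0.525375) + (-0.30)(0.404625) + (-0.20)(0.081750) + (-0.15)(0.166250) = 0.257625
(I − A)⁻¹ = adj(I−A) / det(I−A) ≈
  [   2.0393     0.9607     1.0524     0.9956]
  [   1.5706     2.0961     1.5386     1.5662]
  [   0.3173     0.3493     1.5342     0.4833]
  [   0.6453     0.4658     0.4901     1.5332]
x = (I − A)⁻¹ d = adj(I−A)·d / det(I−A), with det(I−A) = 0.257625:
  x_1 = (0.525375·100 + 0.247500·70 + 0.271125·70 + 0.256500·200) / 0.257625 = 140.14125 / 0.257625 ≈ 543.97
  x_2 = (0.404625·100 + 0.540000·70 + 0.396375·70 + 0.403500·200) / 0.257625 = 186.70875 / 0.257625 ≈ 724.73
  x_3 = (0.081750·100 + 0.090000·70 + 0.395250·70 + 0.124500·200) / 0.257625 = 67.0425 / 0.257625 ≈ 260.23
  x_4 = (0.166250·100 + 0.120000·70 + 0.126250·70 + 0.395000·200) / 0.257625 = 112.8625 / 0.257625 ≈ 438.09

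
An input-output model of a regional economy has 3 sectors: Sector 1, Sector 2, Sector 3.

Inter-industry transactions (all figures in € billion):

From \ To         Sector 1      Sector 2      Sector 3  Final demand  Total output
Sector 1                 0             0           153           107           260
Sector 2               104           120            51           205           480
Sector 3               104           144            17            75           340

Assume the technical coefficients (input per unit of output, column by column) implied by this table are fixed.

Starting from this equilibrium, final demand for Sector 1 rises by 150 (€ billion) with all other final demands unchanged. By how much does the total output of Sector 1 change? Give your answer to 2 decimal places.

Technical coefficients a_ij = z_ij / X_j:
  a_11 = 0/260 = 0.00, a_21 = 104/260 = 0.40, a_31 = 104/260 = 0.40
  a_12 = 0/480 = 0.00, a_22 = 120/480 = 0.25, a_32 = 144/480 = 0.30
  a_13 = 153/340 = 0.45, a_23 = 51/340 = 0.15, a_33 = 17/340 = 0.05
I − A =
  [   1.00     0.00    -0.45]
  [  -0.40     0.75    -0.15]
  [  -0.40    -0.30     0.95]
Cofactors of I−A, C_ij = (−1)^(i+j)·(minor ij) (rows/columns in the sector order above):
  C_11 = (0.75)(0.95) − (-0.15)(-0.30) = 0.6675
  C_12 = −[(-0.40)(0.95) − (-0.15)(-0.40)] = 0.4400
  C_13 = (-0.40)(-0.30) − (0.75)(-0.40) = 0.4200
  C_21 = −[(0.00)(0.95) − (-0.45)(-0.30)] = 0.1350
  C_22 = (1.00)(0.95) − (-0.45)(-0.40) = 0.7700
  C_23 = −[(1.00)(-0.30) − (0.00)(-0.40)] = 0.3000
  C_31 = (0.00)(-0.15) − (-0.45)(0.75) = 0.3375
  C_32 = −[(1.00)(-0.15) − (-0.45)(-0.40)] = 0.3300
  C_33 = (1.00)(0.75) − (0.00)(-0.40) = 0.7500
det(I−A) = Σ_j (I−A)_1j·C_1j = (1.00)(0.6675) + (0.00)(0.4400) + (-0.45)(0.4200) = 0.4785
adj(I−A) = Cᵀ =
  [ 0.6675   0.1350   0.3375]
  [ 0.4400   0.7700   0.3300]
  [ 0.4200   0.3000   0.7500]
(I − A)⁻¹ = adj(I−A) / det(I−A) ≈
  [   1.3950     0.2821     0.7053]
  [   0.9195     1.6092     0.6897]
  [   0.8777     0.6270     1.5674]
Δx = (I − A)⁻¹ Δd with Δd having +150 in the Sector 1 component and 0 elsewhere.
So Δx_1 = L_11 · (+150), where L_11 = adj(I−A)_11 / det(I−A) = 0.6675 / 0.4785.
Δx_1 = 0.6675 × (+150) / 0.4785 = 100.125 / 0.4785 ≈ 209.25.

Δx_1 = 209.25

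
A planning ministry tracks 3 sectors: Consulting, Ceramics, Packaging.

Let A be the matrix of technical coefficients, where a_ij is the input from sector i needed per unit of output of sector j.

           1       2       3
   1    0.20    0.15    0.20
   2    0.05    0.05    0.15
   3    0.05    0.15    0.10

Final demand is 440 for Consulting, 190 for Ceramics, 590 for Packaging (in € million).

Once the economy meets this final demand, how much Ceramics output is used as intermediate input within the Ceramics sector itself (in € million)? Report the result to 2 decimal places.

I − A =
  [   0.80    -0.15    -0.20]
  [  -0.05     0.95    -0.15]
  [  -0.05    -0.15     0.90]
Cofactors of I−A, C_ij = (−1)^(i+j)·(minor ij) (rows/columns in the sector order above):
  C_11 = (0.95)(0.90) − (-0.15)(-0.15) = 0.8325
  C_12 = −[(-0.05)(0.90) − (-0.15)(-0.05)] = 0.0525
  C_13 = (-0.05)(-0.15) − (0.95)(-0.05) = 0.0550
  C_21 = −[(-0.15)(0.90) − (-0.20)(-0.15)] = 0.1650
  C_22 = (0.80)(0.90) − (-0.20)(-0.05) = 0.7100
  C_23 = −[(0.80)(-0.15) − (-0.15)(-0.05)] = 0.1275
  C_31 = (-0.15)(-0.15) − (-0.20)(0.95) = 0.2125
  C_32 = −[(0.80)(-0.15) − (-0.20)(-0.05)] = 0.1300
  C_33 = (0.80)(0.95) − (-0.15)(-0.05) = 0.7525
det(I−A) = Σ_j (I−A)_1j·C_1j = (0.80)(0.8325) + (-0.15)(0.0525) + (-0.20)(0.0550) = 0.647125
adj(I−A) = Cᵀ =
  [ 0.8325   0.1650   0.2125]
  [ 0.0525   0.7100   0.1300]
  [ 0.0550   0.1275   0.7525]
(I − A)⁻¹ = adj(I−A) / det(I−A) ≈
  [   1.2865     0.2550     0.3284]
  [   0.0811     1.0972     0.2009]
  [   0.0850     0.1970     1.1628]
First solve x = (I − A)⁻¹ d = adj(I−A)·d / det(I−A); in particular x_2 = (0.0525·440 + 0.7100·190 + 0.1300·590) / 0.647125 = 234.70 / 0.647125 ≈ 362.6811.
Intermediate flow from 2 to 2: z_22 = a_22 · x_2 = 0.05 × 234.70 / 0.647125 = 11.735 / 0.647125 ≈ 18.13.

z_22 = 18.13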